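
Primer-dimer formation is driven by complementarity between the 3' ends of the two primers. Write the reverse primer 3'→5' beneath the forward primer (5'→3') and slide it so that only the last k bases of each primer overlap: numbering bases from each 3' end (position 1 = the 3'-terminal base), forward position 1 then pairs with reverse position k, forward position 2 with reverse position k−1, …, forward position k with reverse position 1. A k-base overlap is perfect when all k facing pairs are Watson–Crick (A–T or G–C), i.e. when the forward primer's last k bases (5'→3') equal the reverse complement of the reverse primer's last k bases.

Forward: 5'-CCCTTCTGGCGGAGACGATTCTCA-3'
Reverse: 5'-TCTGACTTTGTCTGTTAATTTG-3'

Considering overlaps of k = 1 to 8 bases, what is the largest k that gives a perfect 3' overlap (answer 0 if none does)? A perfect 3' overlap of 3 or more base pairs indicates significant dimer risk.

Last 8 bases (5'→3') — forward …GATTCTCA, reverse …TTAATTTG.
Reverse complement of the reverse primer's last 8 bases: CAAATTAA; its first k bases are the reverse complement of the reverse primer's last k bases, so a perfect k-base overlap needs the forward primer's last k bases to equal them.
Comparing (forward last k vs required): k=1: A vs C ✗; k=2: CA vs CA ✓; k=3: TCA vs CAA ✗; k=4: CTCA vs CAAA ✗; k=5: TCTCA vs CAAAT ✗; k=6: TTCTCA vs CAAATT ✗; k=7: ATTCTCA vs CAAATTA ✗; k=8: GATTCTCA vs CAAATTAA ✗.
Only k = 2 is perfect, so the longest perfect 3' overlap is 2.

Longest perfect overlap: 2 complementary base pairs; below the dimer-risk threshold (threshold 3).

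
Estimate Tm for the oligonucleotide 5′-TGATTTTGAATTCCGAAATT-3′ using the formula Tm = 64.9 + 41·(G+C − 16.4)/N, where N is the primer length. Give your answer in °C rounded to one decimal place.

41.5°C

Base counts: A=6, T=9, G=3, C=2; G+C = 5, N = 20.
Tm = 64.9 + 41·(5 − 16.4)/20 = 64.9 + -467.40/20 = 41.5°C.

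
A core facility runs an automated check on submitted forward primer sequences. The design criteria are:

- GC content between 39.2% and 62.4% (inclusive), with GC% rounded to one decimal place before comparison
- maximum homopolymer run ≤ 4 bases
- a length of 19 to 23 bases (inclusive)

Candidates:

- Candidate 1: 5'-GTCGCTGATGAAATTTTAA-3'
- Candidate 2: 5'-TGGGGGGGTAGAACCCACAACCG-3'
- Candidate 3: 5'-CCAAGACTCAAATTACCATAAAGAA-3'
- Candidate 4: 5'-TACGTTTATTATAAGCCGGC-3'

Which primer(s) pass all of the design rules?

Candidate 4 only.

Candidate 1 (19 nt, A=6 T=7 G=4 C=2): GC 6/19 = 31.6%, outside 39.2–62.4% ✗; longest run = 4 ✓; length 19 ✓ — fails.
Candidate 2 (23 nt, A=6 T=2 G=9 C=6): GC 15/23 = 65.2%, outside 39.2–62.4% ✗; longest run = 7, exceeds 4 ✗; length 23 ✓ — fails.
Candidate 3 (25 nt, A=13 T=4 G=2 C=6): GC 8/25 = 32.0%, outside 39.2–62.4% ✗; longest run = 3 ✓; length 25, outside 19–23 ✗ — fails.
Candidate 4 (20 nt, A=5 T=7 G=4 C=4): GC 8/20 = 40.0% ✓; longest run = 3 ✓; length 20 ✓ — passes.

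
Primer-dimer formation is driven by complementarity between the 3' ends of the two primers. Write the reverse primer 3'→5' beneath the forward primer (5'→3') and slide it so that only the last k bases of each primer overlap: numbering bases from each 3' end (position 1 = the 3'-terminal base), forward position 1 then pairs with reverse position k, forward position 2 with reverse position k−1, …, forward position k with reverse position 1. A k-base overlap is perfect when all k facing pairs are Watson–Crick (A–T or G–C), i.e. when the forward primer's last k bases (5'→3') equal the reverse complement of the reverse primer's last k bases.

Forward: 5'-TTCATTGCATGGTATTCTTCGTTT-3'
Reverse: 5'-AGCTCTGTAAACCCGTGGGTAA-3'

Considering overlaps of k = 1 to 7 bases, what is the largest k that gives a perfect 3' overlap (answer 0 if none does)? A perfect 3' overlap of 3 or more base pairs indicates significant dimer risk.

Longest perfect overlap: 2 complementary base pairs; below the dimer-risk threshold (threshold 3).

Last 7 bases (5'→3') — forward …TTCGTTT, reverse …TGGGTAA.
Reverse complement of the reverse primer's last 7 bases: TTACCCA; its first k bases are the reverse complement of the reverse primer's last k bases, so a perfect k-base overlap needs the forward primer's last k bases to equal them.
Comparing (forward last k vs required): k=1: T vs T ✓; k=2: TT vs TT ✓; k=3: TTT vs TTA ✗; k=4: GTTT vs TTAC ✗; k=5: CGTTT vs TTACC ✗; k=6: TCGTTT vs TTACCC ✗; k=7: TTCGTTT vs TTACCCA ✗.
Perfect overlaps at k = 1, 2; the largest is 2.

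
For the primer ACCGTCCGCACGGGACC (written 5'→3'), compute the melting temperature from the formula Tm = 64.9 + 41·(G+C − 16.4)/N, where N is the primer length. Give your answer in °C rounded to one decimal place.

Base counts: A=3, T=1, G=5, C=8; G+C = 13, N = 17.
Tm = 64.9 + 41·(13 − 16.4)/17 = 64.9 + -139.40/17 = 56.7°C.

56.7°C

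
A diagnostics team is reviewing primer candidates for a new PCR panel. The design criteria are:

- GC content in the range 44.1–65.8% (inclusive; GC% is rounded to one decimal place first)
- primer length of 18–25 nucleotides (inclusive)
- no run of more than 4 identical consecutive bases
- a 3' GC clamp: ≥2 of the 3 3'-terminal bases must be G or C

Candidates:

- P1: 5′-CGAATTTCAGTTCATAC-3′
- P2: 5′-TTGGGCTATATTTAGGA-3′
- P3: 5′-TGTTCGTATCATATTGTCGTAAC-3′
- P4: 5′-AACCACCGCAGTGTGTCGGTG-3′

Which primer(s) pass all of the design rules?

P4 only.

P1 (17 nt, A=5 T=6 G=2 C=4): GC 6/17 = 35.3%, outside 44.1–65.8% ✗; length 17, outside 18–25 ✗; longest run = 3 ✓; 3' end TAC has 1 G/C, need ≥2 ✗ — fails.
P2 (17 nt, A=4 T=7 G=5 C=1): GC 6/17 = 35.3%, outside 44.1–65.8% ✗; length 17, outside 18–25 ✗; longest run = 3 ✓; 3' end GGA has 2 G/C ✓ — fails.
P3 (23 nt, A=5 T=10 G=4 C=4): GC 8/23 = 34.8%, outside 44.1–65.8% ✗; length 23 ✓; longest run = 2 ✓; 3' end AAC has 1 G/C, need ≥2 ✗ — fails.
P4 (21 nt, A=4 T=4 G=7 C=6): GC 13/21 = 61.9% ✓; length 21 ✓; longest run = 2 ✓; 3' end GTG has 2 G/C ✓ — passes.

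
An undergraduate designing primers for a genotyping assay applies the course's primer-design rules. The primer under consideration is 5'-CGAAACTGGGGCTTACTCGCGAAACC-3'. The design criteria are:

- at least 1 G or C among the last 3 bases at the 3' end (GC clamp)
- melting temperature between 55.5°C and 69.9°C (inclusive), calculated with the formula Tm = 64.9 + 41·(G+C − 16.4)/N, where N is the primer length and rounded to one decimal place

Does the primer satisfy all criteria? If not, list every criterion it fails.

Meets all criteria.

Base counts: A=7, T=4, G=7, C=8 (length 26).
GC clamp: 3' end ACC has 2 G/C ✓
Tm: Tm = 64.9 + 41·(15 − 16.4)/26 = 62.7°C ✓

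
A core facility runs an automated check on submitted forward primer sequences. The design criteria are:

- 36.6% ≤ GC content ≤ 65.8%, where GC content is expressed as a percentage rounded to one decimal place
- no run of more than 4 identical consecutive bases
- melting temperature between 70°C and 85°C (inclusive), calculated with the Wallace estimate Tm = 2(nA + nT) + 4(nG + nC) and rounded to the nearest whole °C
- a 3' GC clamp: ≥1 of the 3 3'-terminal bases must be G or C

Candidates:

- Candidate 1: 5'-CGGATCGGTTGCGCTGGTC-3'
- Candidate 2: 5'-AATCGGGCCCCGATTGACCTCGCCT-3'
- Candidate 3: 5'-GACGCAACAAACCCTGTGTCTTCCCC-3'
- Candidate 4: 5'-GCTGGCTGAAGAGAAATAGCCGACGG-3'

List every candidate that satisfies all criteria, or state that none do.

Candidate 1 (19 nt, A=1 T=5 G=8 C=5): GC 13/19 = 68.4%, outside 36.6–65.8% ✗; longest run = 2 ✓; Tm = 2·6 + 4·13 = 64°C, outside 70–85°C ✗; 3' end GTC has 2 G/C ✓ — fails.
Candidate 2 (25 nt, A=4 T=5 G=6 C=10): GC 16/25 = 64.0% ✓; longest run = 4 ✓; Tm = 2·9 + 4·16 = 82°C ✓; 3' end CCT has 2 G/C ✓ — passes.
Candidate 3 (26 nt, A=6 T=5 G=4 C=11): GC 15/26 = 57.7% ✓; longest run = 4 ✓; Tm = 2·11 + 4·15 = 82°C ✓; 3' end CCC has 3 G/C ✓ — passes.
Candidate 4 (26 nt, A=8 T=3 G=10 C=5): GC 15/26 = 57.7% ✓; longest run = 3 ✓; Tm = 2·11 + 4·15 = 82°C ✓; 3' end CGG has 3 G/C ✓ — passes.

Candidate 2, Candidate 3 and Candidate 4.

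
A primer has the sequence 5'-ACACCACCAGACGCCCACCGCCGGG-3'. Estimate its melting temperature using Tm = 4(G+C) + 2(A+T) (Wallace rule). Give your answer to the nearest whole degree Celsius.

Base counts: A=6, T=0, G=6, C=13 (length 25).
Tm = 2·(6+0) + 4·(6+13) = 2·6 + 4·19 = 12 + 76 = 88°C.

88°C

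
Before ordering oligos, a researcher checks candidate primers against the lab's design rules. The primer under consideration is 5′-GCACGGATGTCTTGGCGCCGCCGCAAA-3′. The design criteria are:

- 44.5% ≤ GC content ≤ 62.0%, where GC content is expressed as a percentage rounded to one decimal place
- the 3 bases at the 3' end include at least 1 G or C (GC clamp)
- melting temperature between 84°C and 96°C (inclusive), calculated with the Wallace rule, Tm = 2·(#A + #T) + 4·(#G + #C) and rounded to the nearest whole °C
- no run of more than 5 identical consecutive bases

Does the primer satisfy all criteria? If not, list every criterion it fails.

Base counts: A=5, T=4, G=9, C=9 (length 27).
GC content: GC 18/27 = 66.7%, outside 44.5–62.0% ✗
GC clamp: 3' end AAA has 0 G/C, need ≥1 ✗
Tm: Tm = 2·9 + 4·18 = 90°C ✓
homopolymer run: longest run = 3 ✓

Fails: GC content, GC clamp.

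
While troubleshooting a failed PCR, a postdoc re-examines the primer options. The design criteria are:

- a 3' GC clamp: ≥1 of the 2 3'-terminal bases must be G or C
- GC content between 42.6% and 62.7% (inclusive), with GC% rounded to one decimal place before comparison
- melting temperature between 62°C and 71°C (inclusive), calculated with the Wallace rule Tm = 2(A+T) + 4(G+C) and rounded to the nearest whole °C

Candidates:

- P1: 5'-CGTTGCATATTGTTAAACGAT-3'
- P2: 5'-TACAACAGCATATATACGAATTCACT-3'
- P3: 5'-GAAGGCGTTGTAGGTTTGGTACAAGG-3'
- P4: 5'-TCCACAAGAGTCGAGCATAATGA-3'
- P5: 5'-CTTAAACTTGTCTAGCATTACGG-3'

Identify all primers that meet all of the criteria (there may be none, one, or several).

P4 only.

P1 (21 nt, A=6 T=8 G=4 C=3): 3' end AT has 0 G/C, need ≥1 ✗; GC 7/21 = 33.3%, outside 42.6–62.7% ✗; Tm = 2·14 + 4·7 = 56°C, outside 62–71°C ✗ — fails.
P2 (26 nt, A=11 T=7 G=2 C=6): 3' end CT has 1 G/C ✓; GC 8/26 = 30.8%, outside 42.6–62.7% ✗; Tm = 2·18 + 4·8 = 68°C ✓ — fails.
P3 (26 nt, A=6 T=7 G=11 C=2): 3' end GG has 2 G/C ✓; GC 13/26 = 50.0% ✓; Tm = 2·13 + 4·13 = 78°C, outside 62–71°C ✗ — fails.
P4 (23 nt, A=9 T=4 G=5 C=5): 3' end GA has 1 G/C ✓; GC 10/23 = 43.5% ✓; Tm = 2·13 + 4·10 = 66°C ✓ — passes.
P5 (23 nt, A=6 T=8 G=4 C=5): 3' end GG has 2 G/C ✓; GC 9/23 = 39.1%, outside 42.6–62.7% ✗; Tm = 2·14 + 4·9 = 64°C ✓ — fails.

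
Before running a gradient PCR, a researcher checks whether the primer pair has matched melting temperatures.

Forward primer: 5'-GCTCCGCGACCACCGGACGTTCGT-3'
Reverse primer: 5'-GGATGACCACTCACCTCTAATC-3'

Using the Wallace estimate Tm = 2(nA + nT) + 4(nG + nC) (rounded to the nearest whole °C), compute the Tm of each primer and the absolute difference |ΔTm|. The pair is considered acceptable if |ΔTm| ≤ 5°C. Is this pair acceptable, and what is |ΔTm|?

Forward: A=3 T=4 G=7 C=10 → Tm = 2·7 + 4·17 = 82°C.
Reverse: A=6 T=5 G=3 C=8 → Tm = 2·11 + 4·11 = 66°C.
|ΔTm| = |82 − 66| = 16°C, > 5°C.

|ΔTm| = 16°C; the pair is not acceptable.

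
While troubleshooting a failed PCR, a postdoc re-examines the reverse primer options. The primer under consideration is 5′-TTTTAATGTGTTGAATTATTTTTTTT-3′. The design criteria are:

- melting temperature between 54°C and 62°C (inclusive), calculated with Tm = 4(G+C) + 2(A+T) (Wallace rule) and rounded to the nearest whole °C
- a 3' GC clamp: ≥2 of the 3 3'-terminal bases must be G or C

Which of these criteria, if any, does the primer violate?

Base counts: A=5, T=18, G=3, C=0 (length 26).
Tm: Tm = 2·23 + 4·3 = 58°C ✓
GC clamp: 3' end TTT has 0 G/C, need ≥2 ✗

Fails: GC clamp.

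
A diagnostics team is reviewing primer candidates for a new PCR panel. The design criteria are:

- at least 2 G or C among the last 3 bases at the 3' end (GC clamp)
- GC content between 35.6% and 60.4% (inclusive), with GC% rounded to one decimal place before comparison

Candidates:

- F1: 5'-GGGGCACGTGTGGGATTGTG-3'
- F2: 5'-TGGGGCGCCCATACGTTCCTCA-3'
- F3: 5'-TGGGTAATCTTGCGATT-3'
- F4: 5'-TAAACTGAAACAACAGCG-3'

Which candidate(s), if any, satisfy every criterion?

F1 (20 nt, A=2 T=5 G=11 C=2): 3' end GTG has 2 G/C ✓; GC 13/20 = 65.0%, outside 35.6–60.4% ✗ — fails.
F2 (22 nt, A=3 T=5 G=6 C=8): 3' end TCA has 1 G/C, need ≥2 ✗; GC 14/22 = 63.6%, outside 35.6–60.4% ✗ — fails.
F3 (17 nt, A=3 T=7 G=5 C=2): 3' end ATT has 0 G/C, need ≥2 ✗; GC 7/17 = 41.2% ✓ — fails.
F4 (18 nt, A=9 T=2 G=3 C=4): 3' end GCG has 3 G/C ✓; GC 7/18 = 38.9% ✓ — passes.

F4 only.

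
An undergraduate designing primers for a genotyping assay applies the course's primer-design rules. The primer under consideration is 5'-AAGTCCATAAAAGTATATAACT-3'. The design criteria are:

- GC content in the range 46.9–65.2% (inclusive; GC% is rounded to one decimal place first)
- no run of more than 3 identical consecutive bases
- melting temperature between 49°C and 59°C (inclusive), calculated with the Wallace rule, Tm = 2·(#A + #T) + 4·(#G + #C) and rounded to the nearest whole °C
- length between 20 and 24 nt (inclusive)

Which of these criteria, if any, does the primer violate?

Fails: GC content, homopolymer run.

Base counts: A=11, T=6, G=2, C=3 (length 22).
GC content: GC 5/22 = 22.7%, outside 46.9–65.2% ✗
homopolymer run: longest run = 4, exceeds 3 ✗
Tm: Tm = 2·17 + 4·5 = 54°C ✓
length: length 22 ✓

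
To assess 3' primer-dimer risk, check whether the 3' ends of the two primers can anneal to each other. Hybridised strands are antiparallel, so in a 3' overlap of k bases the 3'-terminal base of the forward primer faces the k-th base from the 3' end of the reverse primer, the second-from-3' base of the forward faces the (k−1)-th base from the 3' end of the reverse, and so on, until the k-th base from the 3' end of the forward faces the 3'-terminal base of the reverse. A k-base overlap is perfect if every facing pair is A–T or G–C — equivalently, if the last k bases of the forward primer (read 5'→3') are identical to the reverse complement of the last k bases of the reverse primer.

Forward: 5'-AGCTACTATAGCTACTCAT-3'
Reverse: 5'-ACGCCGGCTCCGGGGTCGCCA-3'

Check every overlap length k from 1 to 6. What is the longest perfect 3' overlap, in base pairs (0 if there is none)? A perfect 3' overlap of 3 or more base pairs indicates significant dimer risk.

Last 6 bases (5'→3') — forward …ACTCAT, reverse …TCGCCA.
Reverse complement of the reverse primer's last 6 bases: TGGCGA; its first k bases are the reverse complement of the reverse primer's last k bases, so a perfect k-base overlap needs the forward primer's last k bases to equal them.
Comparing (forward last k vs required): k=1: T vs T ✓; k=2: AT vs TG ✗; k=3: CAT vs TGG ✗; k=4: TCAT vs TGGC ✗; k=5: CTCAT vs TGGCG ✗; k=6: ACTCAT vs TGGCGA ✗.
Only k = 1 is perfect, so the longest perfect 3' overlap is 1.

Longest perfect overlap: 1 complementary base pair; below the dimer-risk threshold (threshold 3).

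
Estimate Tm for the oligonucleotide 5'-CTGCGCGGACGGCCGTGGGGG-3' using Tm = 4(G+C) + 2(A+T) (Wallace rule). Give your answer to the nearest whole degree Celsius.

Base counts: A=1, T=2, G=12, C=6 (length 21).
Tm = 2·(1+2) + 4·(12+6) = 2·3 + 4·18 = 6 + 72 = 78°C.

78°C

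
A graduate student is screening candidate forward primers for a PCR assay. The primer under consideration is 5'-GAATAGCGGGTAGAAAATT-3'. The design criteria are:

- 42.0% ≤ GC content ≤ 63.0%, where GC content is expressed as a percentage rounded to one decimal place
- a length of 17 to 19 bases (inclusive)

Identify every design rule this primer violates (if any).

Base counts: A=8, T=4, G=6, C=1 (length 19).
GC content: GC 7/19 = 36.8%, outside 42.0–63.0% ✗
length: length 19 ✓

Fails: GC content.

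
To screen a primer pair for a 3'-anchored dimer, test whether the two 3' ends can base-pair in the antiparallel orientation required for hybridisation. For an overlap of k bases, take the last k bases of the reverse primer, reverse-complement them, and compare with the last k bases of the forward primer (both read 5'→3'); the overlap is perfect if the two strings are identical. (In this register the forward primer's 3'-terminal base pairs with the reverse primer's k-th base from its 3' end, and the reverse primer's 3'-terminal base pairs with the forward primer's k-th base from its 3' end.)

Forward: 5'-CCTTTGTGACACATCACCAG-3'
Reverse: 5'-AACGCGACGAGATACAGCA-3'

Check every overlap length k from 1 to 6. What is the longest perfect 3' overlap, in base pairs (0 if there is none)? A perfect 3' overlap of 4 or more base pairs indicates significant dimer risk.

Longest perfect overlap: 0 complementary base pairs; below the dimer-risk threshold (threshold 4).

Last 6 bases (5'→3') — forward …CACCAG, reverse …ACAGCA.
Reverse complement of the reverse primer's last 6 bases: TGCTGT; its first k bases are the reverse complement of the reverse primer's last k bases, so a perfect k-base overlap needs the forward primer's last k bases to equal them.
Comparing (forward last k vs required): k=1: G vs T ✗; k=2: AG vs TG ✗; k=3: CAG vs TGC ✗; k=4: CCAG vs TGCT ✗; k=5: ACCAG vs TGCTG ✗; k=6: CACCAG vs TGCTGT ✗.
No overlap length from 1 to 6 is perfect, so the longest perfect 3' overlap is 0.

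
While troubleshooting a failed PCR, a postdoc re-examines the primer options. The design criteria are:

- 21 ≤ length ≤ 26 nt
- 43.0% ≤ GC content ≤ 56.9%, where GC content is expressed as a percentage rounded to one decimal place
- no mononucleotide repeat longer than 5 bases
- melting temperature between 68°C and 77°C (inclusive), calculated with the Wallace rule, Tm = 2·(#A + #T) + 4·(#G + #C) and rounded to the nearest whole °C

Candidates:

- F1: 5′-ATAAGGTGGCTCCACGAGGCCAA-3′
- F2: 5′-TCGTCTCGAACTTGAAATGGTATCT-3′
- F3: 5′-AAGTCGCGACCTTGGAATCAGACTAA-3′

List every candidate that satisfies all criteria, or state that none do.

F1 and F3.

F1 (23 nt, A=7 T=3 G=7 C=6): length 23 ✓; GC 13/23 = 56.5% ✓; longest run = 2 ✓; Tm = 2·10 + 4·13 = 72°C ✓ — passes.
F2 (25 nt, A=6 T=9 G=5 C=5): length 25 ✓; GC 10/25 = 40.0%, outside 43.0–56.9% ✗; longest run = 3 ✓; Tm = 2·15 + 4·10 = 70°C ✓ — fails.
F3 (26 nt, A=9 T=5 G=6 C=6): length 26 ✓; GC 12/26 = 46.2% ✓; longest run = 2 ✓; Tm = 2·14 + 4·12 = 76°C ✓ — passes.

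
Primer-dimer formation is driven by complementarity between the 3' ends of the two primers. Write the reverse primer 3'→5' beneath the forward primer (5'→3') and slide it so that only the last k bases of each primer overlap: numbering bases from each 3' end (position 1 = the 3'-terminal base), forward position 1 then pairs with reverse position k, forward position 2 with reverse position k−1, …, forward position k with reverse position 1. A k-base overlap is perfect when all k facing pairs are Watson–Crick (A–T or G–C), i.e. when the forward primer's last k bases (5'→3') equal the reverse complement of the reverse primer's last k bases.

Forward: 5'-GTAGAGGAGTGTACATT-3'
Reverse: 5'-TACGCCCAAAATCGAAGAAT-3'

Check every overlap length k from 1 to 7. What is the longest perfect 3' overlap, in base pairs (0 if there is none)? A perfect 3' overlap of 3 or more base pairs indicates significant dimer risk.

Last 7 bases (5'→3') — forward …GTACATT, reverse …GAAGAAT.
Reverse complement of the reverse primer's last 7 bases: ATTCTTC; its first k bases are the reverse complement of the reverse primer's last k bases, so a perfect k-base overlap needs the forward primer's last k bases to equal them.
Comparing (forward last k vs required): k=1: T vs A ✗; k=2: TT vs AT ✗; k=3: ATT vs ATT ✓; k=4: CATT vs ATTC ✗; k=5: ACATT vs ATTCT ✗; k=6: TACATT vs ATTCTT ✗; k=7: GTACATT vs ATTCTTC ✗.
Only k = 3 is perfect, so the longest perfect 3' overlap is 3.

Longest perfect overlap: 3 complementary base pairs; significant dimer risk (threshold 3).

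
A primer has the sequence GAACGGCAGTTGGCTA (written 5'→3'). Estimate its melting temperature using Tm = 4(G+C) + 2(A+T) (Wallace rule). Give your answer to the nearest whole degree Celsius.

Base counts: A=4, T=3, G=6, C=3 (length 16).
Tm = 2·(4+3) + 4·(6+3) = 2·7 + 4·9 = 14 + 36 = 50°C.

50°C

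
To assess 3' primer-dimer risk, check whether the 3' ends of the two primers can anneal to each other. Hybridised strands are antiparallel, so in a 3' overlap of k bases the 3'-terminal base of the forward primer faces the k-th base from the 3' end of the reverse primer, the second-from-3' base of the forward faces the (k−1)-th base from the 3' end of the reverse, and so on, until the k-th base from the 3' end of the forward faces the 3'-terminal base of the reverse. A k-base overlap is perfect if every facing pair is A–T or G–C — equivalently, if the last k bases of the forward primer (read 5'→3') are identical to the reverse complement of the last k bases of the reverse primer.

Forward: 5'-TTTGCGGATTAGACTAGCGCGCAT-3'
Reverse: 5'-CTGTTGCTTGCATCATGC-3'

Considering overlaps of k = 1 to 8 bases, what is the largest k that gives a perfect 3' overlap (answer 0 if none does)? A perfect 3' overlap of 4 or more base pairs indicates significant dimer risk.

Longest perfect overlap: 4 complementary base pairs; significant dimer risk (threshold 4).

Last 8 bases (5'→3') — forward …GCGCGCAT, reverse …CATCATGC.
Reverse complement of the reverse primer's last 8 bases: GCATGATG; its first k bases are the reverse complement of the reverse primer's last k bases, so a perfect k-base overlap needs the forward primer's last k bases to equal them.
Comparing (forward last k vs required): k=1: T vs G ✗; k=2: AT vs GC ✗; k=3: CAT vs GCA ✗; k=4: GCAT vs GCAT ✓; k=5: CGCAT vs GCATG ✗; k=6: GCGCAT vs GCATGA ✗; k=7: CGCGCAT vs GCATGAT ✗; k=8: GCGCGCAT vs GCATGATG ✗.
Only k = 4 is perfect, so the longest perfect 3' overlap is 4.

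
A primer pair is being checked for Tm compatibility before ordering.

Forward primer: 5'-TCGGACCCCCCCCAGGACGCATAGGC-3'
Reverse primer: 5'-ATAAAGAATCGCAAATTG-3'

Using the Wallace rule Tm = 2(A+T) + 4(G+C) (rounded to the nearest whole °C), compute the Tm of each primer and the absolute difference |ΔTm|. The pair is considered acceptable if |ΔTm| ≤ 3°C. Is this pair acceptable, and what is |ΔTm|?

|ΔTm| = 44°C; the pair is not acceptable.

Forward: A=5 T=2 G=7 C=12 → Tm = 2·7 + 4·19 = 90°C.
Reverse: A=9 T=4 G=3 C=2 → Tm = 2·13 + 4·5 = 46°C.
|ΔTm| = |90 − 46| = 44°C, > 3°C.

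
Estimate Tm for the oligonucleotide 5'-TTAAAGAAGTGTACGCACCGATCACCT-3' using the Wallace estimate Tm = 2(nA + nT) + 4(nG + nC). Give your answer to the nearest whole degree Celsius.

78°C

Base counts: A=9, T=6, G=5, C=7 (length 27).
Tm = 2·(9+6) + 4·(5+7) = 2·15 + 4·12 = 30 + 48 = 78°C.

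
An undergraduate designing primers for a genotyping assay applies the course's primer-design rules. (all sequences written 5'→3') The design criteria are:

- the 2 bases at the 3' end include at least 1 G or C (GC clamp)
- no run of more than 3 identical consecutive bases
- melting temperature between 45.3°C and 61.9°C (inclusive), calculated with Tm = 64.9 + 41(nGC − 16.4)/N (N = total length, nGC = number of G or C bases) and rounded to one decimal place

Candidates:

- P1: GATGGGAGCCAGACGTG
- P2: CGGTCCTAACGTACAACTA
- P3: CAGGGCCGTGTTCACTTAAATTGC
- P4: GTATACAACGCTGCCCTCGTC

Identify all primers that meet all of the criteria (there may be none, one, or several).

P1, P3 and P4.

P1 (17 nt, A=4 T=2 G=8 C=3): 3' end TG has 1 G/C ✓; longest run = 3 ✓; Tm = 64.9 + 41·(11 − 16.4)/17 = 51.9°C ✓ — passes.
P2 (19 nt, A=6 T=4 G=3 C=6): 3' end TA has 0 G/C, need ≥1 ✗; longest run = 2 ✓; Tm = 64.9 + 41·(9 − 16.4)/19 = 48.9°C ✓ — fails.
P3 (24 nt, A=5 T=7 G=6 C=6): 3' end GC has 2 G/C ✓; longest run = 3 ✓; Tm = 64.9 + 41·(12 − 16.4)/24 = 57.4°C ✓ — passes.
P4 (21 nt, A=4 T=5 G=4 C=8): 3' end TC has 1 G/C ✓; longest run = 3 ✓; Tm = 64.9 + 41·(12 − 16.4)/21 = 56.3°C ✓ — passes.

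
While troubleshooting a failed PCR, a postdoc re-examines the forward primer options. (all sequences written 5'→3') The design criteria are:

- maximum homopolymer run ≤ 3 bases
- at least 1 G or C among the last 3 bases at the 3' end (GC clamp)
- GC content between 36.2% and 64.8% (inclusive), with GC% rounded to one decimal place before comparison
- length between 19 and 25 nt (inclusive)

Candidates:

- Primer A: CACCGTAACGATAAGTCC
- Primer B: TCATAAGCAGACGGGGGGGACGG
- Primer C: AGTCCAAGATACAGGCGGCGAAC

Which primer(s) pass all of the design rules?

Primer C only.

Primer A (18 nt, A=6 T=3 G=3 C=6): longest run = 2 ✓; 3' end TCC has 2 G/C ✓; GC 9/18 = 50.0% ✓; length 18, outside 19–25 ✗ — fails.
Primer B (23 nt, A=6 T=2 G=11 C=4): longest run = 7, exceeds 3 ✗; 3' end CGG has 3 G/C ✓; GC 15/23 = 65.2%, outside 36.2–64.8% ✗; length 23 ✓ — fails.
Primer C (23 nt, A=8 T=2 G=7 C=6): longest run = 2 ✓; 3' end AAC has 1 G/C ✓; GC 13/23 = 56.5% ✓; length 23 ✓ — passes.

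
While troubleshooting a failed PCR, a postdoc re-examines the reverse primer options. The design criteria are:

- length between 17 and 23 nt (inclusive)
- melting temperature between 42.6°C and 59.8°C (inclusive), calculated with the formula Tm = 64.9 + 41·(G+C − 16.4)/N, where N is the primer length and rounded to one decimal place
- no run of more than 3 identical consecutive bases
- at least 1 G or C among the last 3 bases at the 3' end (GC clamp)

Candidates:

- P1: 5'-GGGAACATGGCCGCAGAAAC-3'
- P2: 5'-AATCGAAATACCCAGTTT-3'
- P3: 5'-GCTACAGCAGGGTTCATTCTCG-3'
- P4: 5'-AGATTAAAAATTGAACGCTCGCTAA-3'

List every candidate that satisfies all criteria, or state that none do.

P1 (20 nt, A=7 T=1 G=7 C=5): length 20 ✓; Tm = 64.9 + 41·(12 − 16.4)/20 = 55.9°C ✓; longest run = 3 ✓; 3' end AAC has 1 G/C ✓ — passes.
P2 (18 nt, A=7 T=5 G=2 C=4): length 18 ✓; Tm = 64.9 + 41·(6 − 16.4)/18 = 41.2°C, outside 42.6–59.8°C ✗; longest run = 3 ✓; 3' end TTT has 0 G/C, need ≥1 ✗ — fails.
P3 (22 nt, A=4 T=6 G=6 C=6): length 22 ✓; Tm = 64.9 + 41·(12 − 16.4)/22 = 56.7°C ✓; longest run = 3 ✓; 3' end TCG has 2 G/C ✓ — passes.
P4 (25 nt, A=11 T=6 G=4 C=4): length 25, outside 17–23 ✗; Tm = 64.9 + 41·(8 − 16.4)/25 = 51.1°C ✓; longest run = 5, exceeds 3 ✗; 3' end TAA has 0 G/C, need ≥1 ✗ — fails.

P1 and P3.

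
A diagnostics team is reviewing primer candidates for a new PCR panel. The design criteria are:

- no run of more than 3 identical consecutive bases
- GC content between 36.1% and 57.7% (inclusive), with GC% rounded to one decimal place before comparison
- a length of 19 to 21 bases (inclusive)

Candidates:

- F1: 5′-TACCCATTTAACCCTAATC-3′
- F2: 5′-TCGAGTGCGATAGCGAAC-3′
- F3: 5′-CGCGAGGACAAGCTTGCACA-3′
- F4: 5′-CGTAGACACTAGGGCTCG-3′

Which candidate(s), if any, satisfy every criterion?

F1 (19 nt, A=6 T=6 G=0 C=7): longest run = 3 ✓; GC 7/19 = 36.8% ✓; length 19 ✓ — passes.
F2 (18 nt, A=5 T=3 G=6 C=4): longest run = 2 ✓; GC 10/18 = 55.6% ✓; length 18, outside 19–21 ✗ — fails.
F3 (20 nt, A=6 T=2 G=6 C=6): longest run = 2 ✓; GC 12/20 = 60.0%, outside 36.1–57.7% ✗; length 20 ✓ — fails.
F4 (18 nt, A=4 T=3 G=6 C=5): longest run = 3 ✓; GC 11/18 = 61.1%, outside 36.1–57.7% ✗; length 18, outside 19–21 ✗ — fails.

F1 only.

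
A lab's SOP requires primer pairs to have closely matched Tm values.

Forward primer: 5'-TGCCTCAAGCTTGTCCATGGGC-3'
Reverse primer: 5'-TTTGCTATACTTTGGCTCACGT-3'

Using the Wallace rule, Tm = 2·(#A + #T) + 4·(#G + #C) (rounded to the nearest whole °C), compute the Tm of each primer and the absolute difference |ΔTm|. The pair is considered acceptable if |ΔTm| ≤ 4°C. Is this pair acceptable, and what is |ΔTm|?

Forward: A=3 T=6 G=6 C=7 → Tm = 2·9 + 4·13 = 70°C.
Reverse: A=3 T=10 G=4 C=5 → Tm = 2·13 + 4·9 = 62°C.
|ΔTm| = |70 − 62| = 8°C, > 4°C.

|ΔTm| = 8°C; the pair is not acceptable.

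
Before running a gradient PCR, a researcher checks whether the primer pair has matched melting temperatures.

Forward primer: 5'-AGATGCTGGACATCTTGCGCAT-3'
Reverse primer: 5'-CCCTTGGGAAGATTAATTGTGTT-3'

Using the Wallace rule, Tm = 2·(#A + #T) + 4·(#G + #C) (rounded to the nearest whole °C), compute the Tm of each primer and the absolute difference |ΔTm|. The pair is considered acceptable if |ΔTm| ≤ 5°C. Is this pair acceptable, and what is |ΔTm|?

Forward: A=5 T=6 G=6 C=5 → Tm = 2·11 + 4·11 = 66°C.
Reverse: A=5 T=9 G=6 C=3 → Tm = 2·14 + 4·9 = 64°C.
|ΔTm| = |66 − 64| = 2°C, ≤ 5°C.

|ΔTm| = 2°C; the pair is acceptable.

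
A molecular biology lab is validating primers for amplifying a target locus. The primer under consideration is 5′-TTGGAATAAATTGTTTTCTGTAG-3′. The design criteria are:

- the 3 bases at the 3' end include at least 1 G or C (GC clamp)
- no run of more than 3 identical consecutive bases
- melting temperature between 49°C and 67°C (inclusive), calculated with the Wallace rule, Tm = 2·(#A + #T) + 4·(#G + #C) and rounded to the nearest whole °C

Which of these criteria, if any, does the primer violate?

Fails: homopolymer run.

Base counts: A=6, T=11, G=5, C=1 (length 23).
GC clamp: 3' end TAG has 1 G/C ✓
homopolymer run: longest run = 4, exceeds 3 ✗
Tm: Tm = 2·17 + 4·6 = 58°C ✓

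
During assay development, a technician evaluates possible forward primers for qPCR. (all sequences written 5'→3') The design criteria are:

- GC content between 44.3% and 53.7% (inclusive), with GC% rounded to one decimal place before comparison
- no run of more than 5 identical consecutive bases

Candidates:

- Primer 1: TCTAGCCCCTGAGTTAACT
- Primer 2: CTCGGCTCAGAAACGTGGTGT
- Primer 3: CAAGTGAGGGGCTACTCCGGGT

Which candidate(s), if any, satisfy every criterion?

Primer 1 only.

Primer 1 (19 nt, A=4 T=6 G=3 C=6): GC 9/19 = 47.4% ✓; longest run = 4 ✓ — passes.
Primer 2 (21 nt, A=4 T=5 G=7 C=5): GC 12/21 = 57.1%, outside 44.3–53.7% ✗; longest run = 3 ✓ — fails.
Primer 3 (22 nt, A=4 T=4 G=9 C=5): GC 14/22 = 63.6%, outside 44.3–53.7% ✗; longest run = 4 ✓ — fails.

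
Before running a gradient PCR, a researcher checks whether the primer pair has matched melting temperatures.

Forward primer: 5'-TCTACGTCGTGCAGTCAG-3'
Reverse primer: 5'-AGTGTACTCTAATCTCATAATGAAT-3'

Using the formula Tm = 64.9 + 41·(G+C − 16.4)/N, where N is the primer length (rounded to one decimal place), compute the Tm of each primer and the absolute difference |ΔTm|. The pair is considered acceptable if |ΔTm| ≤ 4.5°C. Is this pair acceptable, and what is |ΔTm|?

|ΔTm| = 0.8°C; the pair is acceptable.

Forward: G+C = 10, N = 18 → Tm = 64.9 + 41·(10 − 16.4)/18 = 50.3°C.
Reverse: G+C = 7, N = 25 → Tm = 64.9 + 41·(7 − 16.4)/25 = 49.5°C.
|ΔTm| = |50.3 − 49.5| = 0.8°C, ≤ 4.5°C.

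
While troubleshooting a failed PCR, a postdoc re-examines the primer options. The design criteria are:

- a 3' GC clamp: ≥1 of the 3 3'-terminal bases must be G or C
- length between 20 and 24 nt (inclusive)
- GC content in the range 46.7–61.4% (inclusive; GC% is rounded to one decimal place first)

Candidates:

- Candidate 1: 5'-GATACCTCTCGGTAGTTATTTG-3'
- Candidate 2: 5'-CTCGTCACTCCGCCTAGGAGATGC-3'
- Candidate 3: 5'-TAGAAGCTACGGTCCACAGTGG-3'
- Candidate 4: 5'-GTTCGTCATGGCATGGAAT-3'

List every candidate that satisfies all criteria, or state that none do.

Candidate 1 (22 nt, A=4 T=9 G=5 C=4): 3' end TTG has 1 G/C ✓; length 22 ✓; GC 9/22 = 40.9%, outside 46.7–61.4% ✗ — fails.
Candidate 2 (24 nt, A=4 T=5 G=6 C=9): 3' end TGC has 2 G/C ✓; length 24 ✓; GC 15/24 = 62.5%, outside 46.7–61.4% ✗ — fails.
Candidate 3 (22 nt, A=6 T=4 G=7 C=5): 3' end TGG has 2 G/C ✓; length 22 ✓; GC 12/22 = 54.5% ✓ — passes.
Candidate 4 (19 nt, A=4 T=6 G=6 C=3): 3' end AAT has 0 G/C, need ≥1 ✗; length 19, outside 20–24 ✗; GC 9/19 = 47.4% ✓ — fails.

Candidate 3 only.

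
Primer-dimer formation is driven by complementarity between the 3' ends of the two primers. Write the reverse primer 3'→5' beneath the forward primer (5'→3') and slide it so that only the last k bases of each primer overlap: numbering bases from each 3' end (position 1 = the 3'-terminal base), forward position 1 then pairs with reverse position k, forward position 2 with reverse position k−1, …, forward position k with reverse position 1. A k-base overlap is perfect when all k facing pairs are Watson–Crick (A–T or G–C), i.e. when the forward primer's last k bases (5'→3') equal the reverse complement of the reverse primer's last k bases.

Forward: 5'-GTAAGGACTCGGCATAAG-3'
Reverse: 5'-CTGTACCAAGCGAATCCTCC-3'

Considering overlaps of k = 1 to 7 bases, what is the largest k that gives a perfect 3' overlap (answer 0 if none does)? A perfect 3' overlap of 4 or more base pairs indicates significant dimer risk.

Last 7 bases (5'→3') — forward …GCATAAG, reverse …ATCCTCC.
Reverse complement of the reverse primer's last 7 bases: GGAGGAT; its first k bases are the reverse complement of the reverse primer's last k bases, so a perfect k-base overlap needs the forward primer's last k bases to equal them.
Comparing (forward last k vs required): k=1: G vs G ✓; k=2: AG vs GG ✗; k=3: AAG vs GGA ✗; k=4: TAAG vs GGAG ✗; k=5: ATAAG vs GGAGG ✗; k=6: CATAAG vs GGAGGA ✗; k=7: GCATAAG vs GGAGGAT ✗.
Only k = 1 is perfect, so the longest perfect 3' overlap is 1.

Longest perfect overlap: 1 complementary base pair; below the dimer-risk threshold (threshold 4).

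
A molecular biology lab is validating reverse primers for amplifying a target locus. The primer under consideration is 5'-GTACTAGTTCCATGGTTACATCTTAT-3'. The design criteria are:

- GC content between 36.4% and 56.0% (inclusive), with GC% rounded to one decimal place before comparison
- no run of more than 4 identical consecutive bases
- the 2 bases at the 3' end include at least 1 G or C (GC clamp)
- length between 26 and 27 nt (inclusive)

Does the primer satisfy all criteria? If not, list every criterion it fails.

Fails: GC content, GC clamp.

Base counts: A=6, T=11, G=4, C=5 (length 26).
GC content: GC 9/26 = 34.6%, outside 36.4–56.0% ✗
homopolymer run: longest run = 2 ✓
GC clamp: 3' end AT has 0 G/C, need ≥1 ✗
length: length 26 ✓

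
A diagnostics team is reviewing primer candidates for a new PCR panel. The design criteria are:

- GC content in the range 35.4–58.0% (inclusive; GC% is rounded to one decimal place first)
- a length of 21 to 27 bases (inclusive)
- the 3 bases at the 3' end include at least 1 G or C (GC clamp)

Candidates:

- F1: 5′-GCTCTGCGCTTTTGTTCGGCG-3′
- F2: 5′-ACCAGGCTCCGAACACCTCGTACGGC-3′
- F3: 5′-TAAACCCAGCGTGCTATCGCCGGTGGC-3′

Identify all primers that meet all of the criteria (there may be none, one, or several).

F1 (21 nt, A=0 T=8 G=7 C=6): GC 13/21 = 61.9%, outside 35.4–58.0% ✗; length 21 ✓; 3' end GCG has 3 G/C ✓ — fails.
F2 (26 nt, A=6 T=3 G=6 C=11): GC 17/26 = 65.4%, outside 35.4–58.0% ✗; length 26 ✓; 3' end GGC has 3 G/C ✓ — fails.
F3 (27 nt, A=5 T=5 G=8 C=9): GC 17/27 = 63.0%, outside 35.4–58.0% ✗; length 27 ✓; 3' end GGC has 3 G/C ✓ — fails.

None of the candidates satisfy all criteria.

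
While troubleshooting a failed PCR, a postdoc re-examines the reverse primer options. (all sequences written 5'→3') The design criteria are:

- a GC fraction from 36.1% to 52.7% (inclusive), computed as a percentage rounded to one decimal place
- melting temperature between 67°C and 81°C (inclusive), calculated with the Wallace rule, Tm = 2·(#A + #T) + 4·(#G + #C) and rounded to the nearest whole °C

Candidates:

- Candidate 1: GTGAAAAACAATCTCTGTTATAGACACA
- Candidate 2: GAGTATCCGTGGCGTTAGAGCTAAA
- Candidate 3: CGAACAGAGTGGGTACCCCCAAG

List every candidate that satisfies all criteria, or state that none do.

Candidate 2 only.

Candidate 1 (28 nt, A=12 T=7 G=4 C=5): GC 9/28 = 32.1%, outside 36.1–52.7% ✗; Tm = 2·19 + 4·9 = 74°C ✓ — fails.
Candidate 2 (25 nt, A=7 T=6 G=8 C=4): GC 12/25 = 48.0% ✓; Tm = 2·13 + 4·12 = 74°C ✓ — passes.
Candidate 3 (23 nt, A=7 T=2 G=7 C=7): GC 14/23 = 60.9%, outside 36.1–52.7% ✗; Tm = 2·9 + 4·14 = 74°C ✓ — fails.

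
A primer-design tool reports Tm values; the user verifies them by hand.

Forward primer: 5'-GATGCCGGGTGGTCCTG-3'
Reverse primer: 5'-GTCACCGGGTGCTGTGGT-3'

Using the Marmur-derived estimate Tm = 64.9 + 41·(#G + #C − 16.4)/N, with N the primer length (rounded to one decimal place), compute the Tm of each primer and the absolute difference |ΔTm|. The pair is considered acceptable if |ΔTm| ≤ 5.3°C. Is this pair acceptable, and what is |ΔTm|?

|ΔTm| = 0.6°C; the pair is acceptable.

Forward: G+C = 12, N = 17 → Tm = 64.9 + 41·(12 − 16.4)/17 = 54.3°C.
Reverse: G+C = 12, N = 18 → Tm = 64.9 + 41·(12 − 16.4)/18 = 54.9°C.
|ΔTm| = |54.3 − 54.9| = 0.6°C, ≤ 5.3°C.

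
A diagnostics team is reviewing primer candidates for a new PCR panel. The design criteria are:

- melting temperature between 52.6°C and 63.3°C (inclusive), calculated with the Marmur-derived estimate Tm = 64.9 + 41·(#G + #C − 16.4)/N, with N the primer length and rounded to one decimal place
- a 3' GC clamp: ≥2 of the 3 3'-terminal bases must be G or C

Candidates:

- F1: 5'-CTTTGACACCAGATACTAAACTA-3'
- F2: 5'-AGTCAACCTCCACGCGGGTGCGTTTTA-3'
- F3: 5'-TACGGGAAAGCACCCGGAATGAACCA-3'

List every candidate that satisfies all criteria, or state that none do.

F3 only.

F1 (23 nt, A=9 T=6 G=2 C=6): Tm = 64.9 + 41·(8 − 16.4)/23 = 49.9°C, outside 52.6–63.3°C ✗; 3' end CTA has 1 G/C, need ≥2 ✗ — fails.
F2 (27 nt, A=5 T=7 G=7 C=8): Tm = 64.9 + 41·(15 − 16.4)/27 = 62.8°C ✓; 3' end TTA has 0 G/C, need ≥2 ✗ — fails.
F3 (26 nt, A=10 T=2 G=7 C=7): Tm = 64.9 + 41·(14 − 16.4)/26 = 61.1°C ✓; 3' end CCA has 2 G/C ✓ — passes.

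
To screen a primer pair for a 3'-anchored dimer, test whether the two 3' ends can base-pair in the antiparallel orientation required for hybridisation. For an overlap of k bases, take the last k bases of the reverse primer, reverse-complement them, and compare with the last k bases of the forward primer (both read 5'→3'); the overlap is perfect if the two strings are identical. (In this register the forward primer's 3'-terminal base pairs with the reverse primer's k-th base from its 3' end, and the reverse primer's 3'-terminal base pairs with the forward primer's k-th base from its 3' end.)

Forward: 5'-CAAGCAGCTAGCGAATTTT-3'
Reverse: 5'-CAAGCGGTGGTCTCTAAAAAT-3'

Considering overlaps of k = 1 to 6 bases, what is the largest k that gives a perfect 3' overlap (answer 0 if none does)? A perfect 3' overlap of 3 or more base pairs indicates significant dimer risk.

Longest perfect overlap: 5 complementary base pairs; significant dimer risk (threshold 3).

Last 6 bases (5'→3') — forward …AATTTT, reverse …AAAAAT.
Reverse complement of the reverse primer's last 6 bases: ATTTTT; its first k bases are the reverse complement of the reverse primer's last k bases, so a perfect k-base overlap needs the forward primer's last k bases to equal them.
Comparing (forward last k vs required): k=1: T vs A ✗; k=2: TT vs AT ✗; k=3: TTT vs ATT ✗; k=4: TTTT vs ATTT ✗; k=5: ATTTT vs ATTTT ✓; k=6: AATTTT vs ATTTTT ✗.
Only k = 5 is perfect, so the longest perfect 3' overlap is 5.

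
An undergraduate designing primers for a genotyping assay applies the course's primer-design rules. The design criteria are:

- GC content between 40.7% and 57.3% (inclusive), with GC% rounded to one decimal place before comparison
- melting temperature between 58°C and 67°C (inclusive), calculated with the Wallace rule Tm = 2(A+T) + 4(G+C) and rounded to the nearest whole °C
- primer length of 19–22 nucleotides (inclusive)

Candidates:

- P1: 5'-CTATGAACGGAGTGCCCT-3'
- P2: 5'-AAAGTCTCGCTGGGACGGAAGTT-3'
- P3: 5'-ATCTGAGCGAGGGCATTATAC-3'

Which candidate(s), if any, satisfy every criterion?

P3 only.

P1 (18 nt, A=4 T=4 G=5 C=5): GC 10/18 = 55.6% ✓; Tm = 2·8 + 4·10 = 56°C, outside 58–67°C ✗; length 18, outside 19–22 ✗ — fails.
P2 (23 nt, A=6 T=5 G=8 C=4): GC 12/23 = 52.2% ✓; Tm = 2·11 + 4·12 = 70°C, outside 58–67°C ✗; length 23, outside 19–22 ✗ — fails.
P3 (21 nt, A=6 T=5 G=6 C=4): GC 10/21 = 47.6% ✓; Tm = 2·11 + 4·10 = 62°C ✓; length 21 ✓ — passes.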